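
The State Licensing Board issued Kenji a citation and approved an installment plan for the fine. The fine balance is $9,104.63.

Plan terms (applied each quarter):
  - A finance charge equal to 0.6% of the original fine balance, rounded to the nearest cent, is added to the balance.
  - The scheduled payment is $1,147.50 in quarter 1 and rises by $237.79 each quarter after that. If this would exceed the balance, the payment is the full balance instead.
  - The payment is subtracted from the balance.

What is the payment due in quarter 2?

$1,385.29

Quarter 1: opening $9,104.63; interest $54.63 → $9,159.26; payment $1,147.50; balance $8,011.76
Quarter 2: opening $8,011.76; interest $54.63 → $8,066.39; payment $1,385.29; balance $6,681.10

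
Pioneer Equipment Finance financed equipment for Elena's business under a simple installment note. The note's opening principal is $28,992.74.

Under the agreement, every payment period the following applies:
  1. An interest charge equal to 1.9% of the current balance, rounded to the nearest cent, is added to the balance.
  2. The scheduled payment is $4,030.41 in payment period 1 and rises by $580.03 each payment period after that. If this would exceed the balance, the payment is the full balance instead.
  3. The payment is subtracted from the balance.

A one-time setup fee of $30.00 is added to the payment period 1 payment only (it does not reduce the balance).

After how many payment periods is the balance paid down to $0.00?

# | Opening | Interest | Payment | Fee | End bal
1 | $28,992.74 | $550.86 | $4,030.41 | $30.00 | $25,513.19
2 | $25,513.19 | $484.75 | $4,610.44 | — | $21,387.50
3 | $21,387.50 | $406.36 | $5,190.47 | — | $16,603.39
4 | $16,603.39 | $315.46 | $5,770.50 | — | $11,148.35
5 | $11,148.35 | $211.82 | $6,350.53 | — | $5,009.64
6 | $5,009.64 | $95.18 | $5,104.82 | — | $0.00
Balance reaches $0.00 in payment period 6.

6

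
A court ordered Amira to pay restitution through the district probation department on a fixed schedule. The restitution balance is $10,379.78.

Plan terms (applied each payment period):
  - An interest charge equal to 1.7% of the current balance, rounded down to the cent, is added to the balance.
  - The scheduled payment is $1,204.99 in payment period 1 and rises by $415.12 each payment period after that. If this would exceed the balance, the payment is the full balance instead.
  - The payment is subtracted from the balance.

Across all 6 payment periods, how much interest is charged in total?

$647.46

Payment period 1: opening $10,379.78; interest $176.45 → $10,556.23; payment $1,204.99; balance $9,351.24
Payment period 2: opening $9,351.24; interest $158.97 → $9,510.21; payment $1,620.11; balance $7,890.10
Payment period 3: opening $7,890.10; interest $134.13 → $8,024.23; payment $2,035.23; balance $5,989.00
Payment period 4: opening $5,989.00; interest $101.81 → $6,090.81; payment $2,450.35; balance $3,640.46
Payment period 5: opening $3,640.46; interest $61.88 → $3,702.34; payment $2,865.47; balance $836.87
Payment period 6: opening $836.87; interest $14.22 → $851.09; payment $851.09; balance $0.00
Total interest: $176.45 + $158.97 + $134.13 + $101.81 + $61.88 + $14.22 = $647.46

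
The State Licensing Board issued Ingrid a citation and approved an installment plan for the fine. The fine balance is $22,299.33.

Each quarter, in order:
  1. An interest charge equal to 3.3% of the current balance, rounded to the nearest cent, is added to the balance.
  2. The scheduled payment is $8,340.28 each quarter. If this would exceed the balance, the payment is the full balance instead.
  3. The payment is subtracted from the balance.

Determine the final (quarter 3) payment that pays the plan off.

Quarter 1: opening $22,299.33; interest $735.88 → $23,035.21; payment $8,340.28; balance $14,694.93
Quarter 2: opening $14,694.93; interest $484.93 → $15,179.86; payment $8,340.28; balance $6,839.58
Quarter 3: opening $6,839.58; interest $225.71 → $7,065.29; payment $7,065.29; balance $0.00

$7,065.29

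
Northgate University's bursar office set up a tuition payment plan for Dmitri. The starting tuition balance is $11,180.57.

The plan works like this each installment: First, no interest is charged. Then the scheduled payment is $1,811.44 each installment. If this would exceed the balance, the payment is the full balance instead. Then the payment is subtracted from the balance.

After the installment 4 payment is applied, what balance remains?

Installment 1: $11,180.57 − $1,811.44 → $9,369.13
Installment 2: $9,369.13 − $1,811.44 → $7,557.69
Installment 3: $7,557.69 − $1,811.44 → $5,746.25
Installment 4: $5,746.25 − $1,811.44 → $3,934.81

$3,934.81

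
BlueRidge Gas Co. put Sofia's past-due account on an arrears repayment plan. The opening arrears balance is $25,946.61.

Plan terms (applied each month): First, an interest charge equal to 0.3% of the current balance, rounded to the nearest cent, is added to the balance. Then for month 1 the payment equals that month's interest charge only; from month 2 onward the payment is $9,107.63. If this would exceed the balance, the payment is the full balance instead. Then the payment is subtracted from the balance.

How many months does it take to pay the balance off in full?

4

Month 1: opening $25,946.61; interest $77.84 → $26,024.45; payment $77.84; balance $25,946.61
Month 2: opening $25,946.61; interest $77.84 → $26,024.45; payment $9,107.63; balance $16,916.82
Month 3: opening $16,916.82; interest $50.75 → $16,967.57; payment $9,107.63; balance $7,859.94
Month 4: opening $7,859.94; interest $23.58 → $7,883.52; payment $7,883.52; balance $0.00
Balance reaches $0.00 in month 4.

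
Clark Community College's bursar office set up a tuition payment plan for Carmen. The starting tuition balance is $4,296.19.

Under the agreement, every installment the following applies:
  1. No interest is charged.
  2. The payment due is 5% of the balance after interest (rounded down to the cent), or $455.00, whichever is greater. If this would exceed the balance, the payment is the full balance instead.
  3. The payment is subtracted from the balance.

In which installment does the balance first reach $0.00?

Installment 1: $4,296.19 − $455.00 → $3,841.19
Installment 2: $3,841.19 − $455.00 → $3,386.19
Installment 3: $3,386.19 − $455.00 → $2,931.19
Installment 4: $2,931.19 − $455.00 → $2,476.19
Installment 5: $2,476.19 − $455.00 → $2,021.19
Installment 6: $2,021.19 − $455.00 → $1,566.19
Installment 7: $1,566.19 − $455.00 → $1,111.19
Installment 8: $1,111.19 − $455.00 → $656.19
Installment 9: $656.19 − $455.00 → $201.19
Installment 10: $201.19 − $201.19 → $0.00
Balance reaches $0.00 in installment 10.

10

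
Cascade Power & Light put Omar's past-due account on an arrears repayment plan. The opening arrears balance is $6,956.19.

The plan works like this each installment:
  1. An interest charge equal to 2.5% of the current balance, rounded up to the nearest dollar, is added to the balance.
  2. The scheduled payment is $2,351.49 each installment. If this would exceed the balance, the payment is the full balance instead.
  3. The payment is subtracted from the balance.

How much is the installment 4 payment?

$266.72

Installment 1: $6,956.19 +$174.00 interest = $7,130.19; pay $2,351.49 → $4,778.70
Installment 2: $4,778.70 +$120.00 interest = $4,898.70; pay $2,351.49 → $2,547.21
Installment 3: $2,547.21 +$64.00 interest = $2,611.21; pay $2,351.49 → $259.72
Installment 4: $259.72 +$7.00 interest = $266.72; pay $266.72 → $0.00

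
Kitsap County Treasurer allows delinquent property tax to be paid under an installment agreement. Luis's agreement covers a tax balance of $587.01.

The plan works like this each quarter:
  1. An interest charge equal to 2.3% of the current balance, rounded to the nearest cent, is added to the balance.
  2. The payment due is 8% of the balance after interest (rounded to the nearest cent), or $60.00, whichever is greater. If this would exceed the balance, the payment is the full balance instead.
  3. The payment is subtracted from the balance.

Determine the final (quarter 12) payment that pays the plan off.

# | Opening | Interest | Payment | End bal
1 | $587.01 | $13.50 | $60.00 | $540.51
2 | $540.51 | $12.43 | $60.00 | $492.94
3 | $492.94 | $11.34 | $60.00 | $444.28
4 | $444.28 | $10.22 | $60.00 | $394.50
5 | $394.50 | $9.07 | $60.00 | $343.57
6 | $343.57 | $7.90 | $60.00 | $291.47
7 | $291.47 | $6.70 | $60.00 | $238.17
8 | $238.17 | $5.48 | $60.00 | $183.65
9 | $183.65 | $4.22 | $60.00 | $127.87
10 | $127.87 | $2.94 | $60.00 | $70.81
11 | $70.81 | $1.63 | $60.00 | $12.44
12 | $12.44 | $0.29 | $12.73 | $0.00

$12.73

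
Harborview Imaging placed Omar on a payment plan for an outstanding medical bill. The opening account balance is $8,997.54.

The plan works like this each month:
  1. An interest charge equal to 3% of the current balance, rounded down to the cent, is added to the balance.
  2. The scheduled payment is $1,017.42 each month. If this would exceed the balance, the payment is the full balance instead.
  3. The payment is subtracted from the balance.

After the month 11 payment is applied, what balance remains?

Month 1: opening $8,997.54; interest $269.92 → $9,267.46; payment $1,017.42; balance $8,250.04
Month 2: opening $8,250.04; interest $247.50 → $8,497.54; payment $1,017.42; balance $7,480.12
Month 3: opening $7,480.12; interest $224.40 → $7,704.52; payment $1,017.42; balance $6,687.10
Month 4: opening $6,687.10; interest $200.61 → $6,887.71; payment $1,017.42; balance $5,870.29
Month 5: opening $5,870.29; interest $176.10 → $6,046.39; payment $1,017.42; balance $5,028.97
Month 6: opening $5,028.97; interest $150.86 → $5,179.83; payment $1,017.42; balance $4,162.41
Month 7: opening $4,162.41; interest $124.87 → $4,287.28; payment $1,017.42; balance $3,269.86
Month 8: opening $3,269.86; interest $98.09 → $3,367.95; payment $1,017.42; balance $2,350.53
Month 9: opening $2,350.53; interest $70.51 → $2,421.04; payment $1,017.42; balance $1,403.62
Month 10: opening $1,403.62; interest $42.10 → $1,445.72; payment $1,017.42; balance $428.30
Month 11: opening $428.30; interest $12.84 → $441.14; payment $441.14; balance $0.00

$0.00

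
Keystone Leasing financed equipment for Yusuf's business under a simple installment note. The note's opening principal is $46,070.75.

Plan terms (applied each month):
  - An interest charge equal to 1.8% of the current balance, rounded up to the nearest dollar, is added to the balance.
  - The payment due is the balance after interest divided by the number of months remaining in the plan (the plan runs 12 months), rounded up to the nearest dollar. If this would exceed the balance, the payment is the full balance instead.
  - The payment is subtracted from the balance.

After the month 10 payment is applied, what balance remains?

# | Opening | Interest | Payment | End bal
1 | $46,070.75 | $830.00 | $3,909.00 | $42,991.75
2 | $42,991.75 | $774.00 | $3,979.00 | $39,786.75
3 | $39,786.75 | $717.00 | $4,051.00 | $36,452.75
4 | $36,452.75 | $657.00 | $4,124.00 | $32,985.75
5 | $32,985.75 | $594.00 | $4,198.00 | $29,381.75
6 | $29,381.75 | $529.00 | $4,273.00 | $25,637.75
7 | $25,637.75 | $462.00 | $4,350.00 | $21,749.75
8 | $21,749.75 | $392.00 | $4,429.00 | $17,712.75
9 | $17,712.75 | $319.00 | $4,508.00 | $13,523.75
10 | $13,523.75 | $244.00 | $4,590.00 | $9,177.75

$9,177.75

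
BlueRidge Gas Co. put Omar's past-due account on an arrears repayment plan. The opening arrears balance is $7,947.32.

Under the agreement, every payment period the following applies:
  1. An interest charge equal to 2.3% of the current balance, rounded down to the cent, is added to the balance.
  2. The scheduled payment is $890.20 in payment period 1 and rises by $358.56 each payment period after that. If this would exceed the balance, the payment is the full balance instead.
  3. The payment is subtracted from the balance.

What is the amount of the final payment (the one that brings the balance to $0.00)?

Payment period 1: opening $7,947.32; interest $182.78 → $8,130.10; payment $890.20; balance $7,239.90
Payment period 2: opening $7,239.90; interest $166.51 → $7,406.41; payment $1,248.76; balance $6,157.65
Payment period 3: opening $6,157.65; interest $141.62 → $6,299.27; payment $1,607.32; balance $4,691.95
Payment period 4: opening $4,691.95; interest $107.91 → $4,799.86; payment $1,965.88; balance $2,833.98
Payment period 5: opening $2,833.98; interest $65.18 → $2,899.16; payment $2,324.44; balance $574.72
Payment period 6: opening $574.72; interest $13.21 → $587.93; payment $587.93; balance $0.00

$587.93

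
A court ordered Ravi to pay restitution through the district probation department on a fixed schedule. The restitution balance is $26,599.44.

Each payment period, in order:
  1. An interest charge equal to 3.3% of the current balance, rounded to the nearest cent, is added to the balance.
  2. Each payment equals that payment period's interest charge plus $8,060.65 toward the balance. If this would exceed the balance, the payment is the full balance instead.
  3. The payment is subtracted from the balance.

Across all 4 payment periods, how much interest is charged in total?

Payment period 1: $26,599.44 +$877.78 interest = $27,477.22; pay $8,938.43 → $18,538.79
Payment period 2: $18,538.79 +$611.78 interest = $19,150.57; pay $8,672.43 → $10,478.14
Payment period 3: $10,478.14 +$345.78 interest = $10,823.92; pay $8,406.43 → $2,417.49
Payment period 4: $2,417.49 +$79.78 interest = $2,497.27; pay $2,497.27 → $0.00
Total interest: $877.78 + $611.78 + $345.78 + $79.78 = $1,915.12

$1,915.12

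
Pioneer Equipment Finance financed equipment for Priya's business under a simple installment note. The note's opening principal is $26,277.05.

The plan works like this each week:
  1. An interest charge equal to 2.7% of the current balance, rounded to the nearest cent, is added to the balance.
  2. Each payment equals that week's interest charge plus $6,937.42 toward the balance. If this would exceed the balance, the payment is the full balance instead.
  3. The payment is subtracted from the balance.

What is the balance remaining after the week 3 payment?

$5,464.79

Week 1: opening $26,277.05; interest $709.48 → $26,986.53; payment $7,646.90; balance $19,339.63
Week 2: opening $19,339.63; interest $522.17 → $19,861.80; payment $7,459.59; balance $12,402.21
Week 3: opening $12,402.21; interest $334.86 → $12,737.07; payment $7,272.28; balance $5,464.79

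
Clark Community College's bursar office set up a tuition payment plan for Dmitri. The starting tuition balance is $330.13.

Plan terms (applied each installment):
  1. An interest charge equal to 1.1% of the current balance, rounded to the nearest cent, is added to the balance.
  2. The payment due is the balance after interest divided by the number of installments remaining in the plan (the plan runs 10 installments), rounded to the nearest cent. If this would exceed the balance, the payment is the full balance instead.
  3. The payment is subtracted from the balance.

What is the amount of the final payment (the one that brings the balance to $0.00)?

$36.83

Installment 1: $330.13 +$3.63 interest = $333.76; pay $33.38 → $300.38
Installment 2: $300.38 +$3.30 interest = $303.68; pay $33.74 → $269.94
Installment 3: $269.94 +$2.97 interest = $272.91; pay $34.11 → $238.80
Installment 4: $238.80 +$2.63 interest = $241.43; pay $34.49 → $206.94
Installment 5: $206.94 +$2.28 interest = $209.22; pay $34.87 → $174.35
Installment 6: $174.35 +$1.92 interest = $176.27; pay $35.25 → $141.02
Installment 7: $141.02 +$1.55 interest = $142.57; pay $35.64 → $106.93
Installment 8: $106.93 +$1.18 interest = $108.11; pay $36.04 → $72.07
Installment 9: $72.07 +$0.79 interest = $72.86; pay $36.43 → $36.43
Installment 10: $36.43 +$0.40 interest = $36.83; pay $36.83 → $0.00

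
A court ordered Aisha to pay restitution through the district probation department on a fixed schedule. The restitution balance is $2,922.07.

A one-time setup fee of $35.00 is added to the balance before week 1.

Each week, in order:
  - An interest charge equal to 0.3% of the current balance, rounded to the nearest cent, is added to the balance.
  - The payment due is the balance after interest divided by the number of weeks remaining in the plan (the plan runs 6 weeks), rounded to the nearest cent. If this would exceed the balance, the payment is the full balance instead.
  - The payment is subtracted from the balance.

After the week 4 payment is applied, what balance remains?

Week 1: $2,957.07 +$8.87 interest = $2,965.94; pay $494.32 → $2,471.62
Week 2: $2,471.62 +$7.41 interest = $2,479.03; pay $495.81 → $1,983.22
Week 3: $1,983.22 +$5.95 interest = $1,989.17; pay $497.29 → $1,491.88
Week 4: $1,491.88 +$4.48 interest = $1,496.36; pay $498.79 → $997.57

$997.57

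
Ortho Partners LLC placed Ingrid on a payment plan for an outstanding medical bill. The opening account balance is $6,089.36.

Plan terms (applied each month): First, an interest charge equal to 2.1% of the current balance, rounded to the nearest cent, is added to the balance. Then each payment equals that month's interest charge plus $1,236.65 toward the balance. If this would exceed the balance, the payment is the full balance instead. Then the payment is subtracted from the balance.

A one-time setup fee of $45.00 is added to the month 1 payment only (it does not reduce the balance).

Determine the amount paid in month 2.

# | Opening | Interest | Payment | Fee | End bal
1 | $6,089.36 | $127.88 | $1,364.53 | $45.00 | $4,852.71
2 | $4,852.71 | $101.91 | $1,338.56 | — | $3,616.06

$1,338.56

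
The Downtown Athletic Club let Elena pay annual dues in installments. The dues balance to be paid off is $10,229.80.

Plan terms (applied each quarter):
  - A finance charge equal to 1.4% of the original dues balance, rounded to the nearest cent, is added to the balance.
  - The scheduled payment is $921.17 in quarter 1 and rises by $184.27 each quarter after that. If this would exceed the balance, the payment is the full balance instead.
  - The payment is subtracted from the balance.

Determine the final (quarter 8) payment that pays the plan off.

Quarter 1: opening $10,229.80; interest $143.22 → $10,373.02; payment $921.17; balance $9,451.85
Quarter 2: opening $9,451.85; interest $143.22 → $9,595.07; payment $1,105.44; balance $8,489.63
Quarter 3: opening $8,489.63; interest $143.22 → $8,632.85; payment $1,289.71; balance $7,343.14
Quarter 4: opening $7,343.14; interest $143.22 → $7,486.36; payment $1,473.98; balance $6,012.38
Quarter 5: opening $6,012.38; interest $143.22 → $6,155.60; payment $1,658.25; balance $4,497.35
Quarter 6: opening $4,497.35; interest $143.22 → $4,640.57; payment $1,842.52; balance $2,798.05
Quarter 7: opening $2,798.05; interest $143.22 → $2,941.27; payment $2,026.79; balance $914.48
Quarter 8: opening $914.48; interest $143.22 → $1,057.70; payment $1,057.70; balance $0.00

$1,057.70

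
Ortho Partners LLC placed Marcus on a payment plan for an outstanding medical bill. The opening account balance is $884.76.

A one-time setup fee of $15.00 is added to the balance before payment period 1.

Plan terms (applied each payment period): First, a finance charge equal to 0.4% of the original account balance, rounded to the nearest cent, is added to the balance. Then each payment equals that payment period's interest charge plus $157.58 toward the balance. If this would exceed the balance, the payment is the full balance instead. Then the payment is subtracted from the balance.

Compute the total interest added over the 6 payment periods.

$21.24

# | Opening | Interest | Payment | End bal
1 | $899.76 | $3.54 | $161.12 | $742.18
2 | $742.18 | $3.54 | $161.12 | $584.60
3 | $584.60 | $3.54 | $161.12 | $427.02
4 | $427.02 | $3.54 | $161.12 | $269.44
5 | $269.44 | $3.54 | $161.12 | $111.86
6 | $111.86 | $3.54 | $115.40 | $0.00
Total interest: $3.54 + $3.54 + $3.54 + $3.54 + $3.54 + $3.54 = $21.24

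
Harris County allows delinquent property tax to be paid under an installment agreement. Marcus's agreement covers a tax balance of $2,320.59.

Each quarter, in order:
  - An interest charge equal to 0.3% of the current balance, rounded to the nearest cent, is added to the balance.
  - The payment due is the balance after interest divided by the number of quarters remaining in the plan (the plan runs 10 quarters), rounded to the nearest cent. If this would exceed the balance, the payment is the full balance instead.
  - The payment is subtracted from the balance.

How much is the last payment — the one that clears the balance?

$239.12

Quarter 1: $2,320.59 +$6.96 interest = $2,327.55; pay $232.76 → $2,094.79
Quarter 2: $2,094.79 +$6.28 interest = $2,101.07; pay $233.45 → $1,867.62
Quarter 3: $1,867.62 +$5.60 interest = $1,873.22; pay $234.15 → $1,639.07
Quarter 4: $1,639.07 +$4.92 interest = $1,643.99; pay $234.86 → $1,409.13
Quarter 5: $1,409.13 +$4.23 interest = $1,413.36; pay $235.56 → $1,177.80
Quarter 6: $1,177.80 +$3.53 interest = $1,181.33; pay $236.27 → $945.06
Quarter 7: $945.06 +$2.84 interest = $947.90; pay $236.98 → $710.92
Quarter 8: $710.92 +$2.13 interest = $713.05; pay $237.68 → $475.37
Quarter 9: $475.37 +$1.43 interest = $476.80; pay $238.40 → $238.40
Quarter 10: $238.40 +$0.72 interest = $239.12; pay $239.12 → $0.00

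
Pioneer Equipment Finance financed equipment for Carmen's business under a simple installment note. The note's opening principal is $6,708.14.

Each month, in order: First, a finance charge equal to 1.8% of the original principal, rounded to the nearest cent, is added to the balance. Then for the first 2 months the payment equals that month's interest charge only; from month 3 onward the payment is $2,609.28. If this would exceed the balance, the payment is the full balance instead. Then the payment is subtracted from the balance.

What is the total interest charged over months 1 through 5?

$603.75

Month 1: opening $6,708.14; interest $120.75 → $6,828.89; payment $120.75; balance $6,708.14
Month 2: opening $6,708.14; interest $120.75 → $6,828.89; payment $120.75; balance $6,708.14
Month 3: opening $6,708.14; interest $120.75 → $6,828.89; payment $2,609.28; balance $4,219.61
Month 4: opening $4,219.61; interest $120.75 → $4,340.36; payment $2,609.28; balance $1,731.08
Month 5: opening $1,731.08; interest $120.75 → $1,851.83; payment $1,851.83; balance $0.00
Total interest: $120.75 + $120.75 + $120.75 + $120.75 + $120.75 = $603.75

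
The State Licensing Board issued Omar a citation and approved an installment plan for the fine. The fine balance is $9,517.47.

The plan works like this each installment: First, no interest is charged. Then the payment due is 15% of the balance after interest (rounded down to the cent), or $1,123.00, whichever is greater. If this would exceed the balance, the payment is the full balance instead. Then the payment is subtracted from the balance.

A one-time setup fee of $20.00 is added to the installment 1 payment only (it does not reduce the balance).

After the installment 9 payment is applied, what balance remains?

Installment 1: $9,517.47 − $1,427.62 (+ $20.00 fee) → $8,089.85
Installment 2: $8,089.85 − $1,213.47 → $6,876.38
Installment 3: $6,876.38 − $1,123.00 → $5,753.38
Installment 4: $5,753.38 − $1,123.00 → $4,630.38
Installment 5: $4,630.38 − $1,123.00 → $3,507.38
Installment 6: $3,507.38 − $1,123.00 → $2,384.38
Installment 7: $2,384.38 − $1,123.00 → $1,261.38
Installment 8: $1,261.38 − $1,123.00 → $138.38
Installment 9: $138.38 − $138.38 → $0.00

$0.00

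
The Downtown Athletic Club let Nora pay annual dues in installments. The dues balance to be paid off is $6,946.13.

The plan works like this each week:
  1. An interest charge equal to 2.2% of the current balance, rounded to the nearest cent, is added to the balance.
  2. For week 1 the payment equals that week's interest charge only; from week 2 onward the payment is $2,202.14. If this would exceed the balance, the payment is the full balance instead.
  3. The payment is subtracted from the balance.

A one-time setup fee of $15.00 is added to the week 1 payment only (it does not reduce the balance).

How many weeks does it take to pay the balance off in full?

Week 1: $6,946.13 +$152.81 interest = $7,098.94; pay $152.81 (+ $15.00 fee) → $6,946.13
Week 2: $6,946.13 +$152.81 interest = $7,098.94; pay $2,202.14 → $4,896.80
Week 3: $4,896.80 +$107.73 interest = $5,004.53; pay $2,202.14 → $2,802.39
Week 4: $2,802.39 +$61.65 interest = $2,864.04; pay $2,202.14 → $661.90
Week 5: $661.90 +$14.56 interest = $676.46; pay $676.46 → $0.00
Balance reaches $0.00 in week 5.

5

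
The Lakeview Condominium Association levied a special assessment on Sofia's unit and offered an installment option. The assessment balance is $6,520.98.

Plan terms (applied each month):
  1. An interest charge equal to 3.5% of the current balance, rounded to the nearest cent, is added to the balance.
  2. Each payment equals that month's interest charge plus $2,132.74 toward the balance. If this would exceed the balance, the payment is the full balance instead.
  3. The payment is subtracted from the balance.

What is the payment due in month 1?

Month 1: $6,520.98 +$228.23 interest = $6,749.21; pay $2,360.97 → $4,388.24

$2,360.97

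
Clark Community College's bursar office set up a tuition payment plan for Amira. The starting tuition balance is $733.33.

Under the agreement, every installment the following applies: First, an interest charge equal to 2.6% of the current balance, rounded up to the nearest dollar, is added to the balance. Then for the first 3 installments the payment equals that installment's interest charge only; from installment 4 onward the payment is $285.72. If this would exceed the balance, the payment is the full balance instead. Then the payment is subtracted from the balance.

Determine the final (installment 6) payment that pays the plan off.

$200.89

Installment 1: opening $733.33; interest $20.00 → $753.33; payment $20.00; balance $733.33
Installment 2: opening $733.33; interest $20.00 → $753.33; payment $20.00; balance $733.33
Installment 3: opening $733.33; interest $20.00 → $753.33; payment $20.00; balance $733.33
Installment 4: opening $733.33; interest $20.00 → $753.33; payment $285.72; balance $467.61
Installment 5: opening $467.61; interest $13.00 → $480.61; payment $285.72; balance $194.89
Installment 6: opening $194.89; interest $6.00 → $200.89; payment $200.89; balance $0.00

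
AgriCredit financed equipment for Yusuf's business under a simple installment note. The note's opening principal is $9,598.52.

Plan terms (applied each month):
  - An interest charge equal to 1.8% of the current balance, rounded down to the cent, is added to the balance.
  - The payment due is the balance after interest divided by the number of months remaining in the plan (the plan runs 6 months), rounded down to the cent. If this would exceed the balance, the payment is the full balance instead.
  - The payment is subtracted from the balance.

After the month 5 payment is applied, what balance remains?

$1,749.01

Month 1: $9,598.52 +$172.77 interest = $9,771.29; pay $1,628.54 → $8,142.75
Month 2: $8,142.75 +$146.56 interest = $8,289.31; pay $1,657.86 → $6,631.45
Month 3: $6,631.45 +$119.36 interest = $6,750.81; pay $1,687.70 → $5,063.11
Month 4: $5,063.11 +$91.13 interest = $5,154.24; pay $1,718.08 → $3,436.16
Month 5: $3,436.16 +$61.85 interest = $3,498.01; pay $1,749.00 → $1,749.01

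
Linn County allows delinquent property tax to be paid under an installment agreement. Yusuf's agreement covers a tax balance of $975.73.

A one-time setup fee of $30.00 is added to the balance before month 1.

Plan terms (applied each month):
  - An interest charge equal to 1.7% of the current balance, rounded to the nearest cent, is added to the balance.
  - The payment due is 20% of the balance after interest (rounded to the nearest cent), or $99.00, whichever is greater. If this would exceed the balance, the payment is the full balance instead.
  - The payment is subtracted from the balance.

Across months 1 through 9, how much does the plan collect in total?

# | Opening | Interest | Payment | End bal
1 | $1,005.73 | $17.10 | $204.57 | $818.26
2 | $818.26 | $13.91 | $166.43 | $665.74
3 | $665.74 | $11.32 | $135.41 | $541.65
4 | $541.65 | $9.21 | $110.17 | $440.69
5 | $440.69 | $7.49 | $99.00 | $349.18
6 | $349.18 | $5.94 | $99.00 | $256.12
7 | $256.12 | $4.35 | $99.00 | $161.47
8 | $161.47 | $2.74 | $99.00 | $65.21
9 | $65.21 | $1.11 | $66.32 | $0.00
Total paid: $1,078.90

$1,078.90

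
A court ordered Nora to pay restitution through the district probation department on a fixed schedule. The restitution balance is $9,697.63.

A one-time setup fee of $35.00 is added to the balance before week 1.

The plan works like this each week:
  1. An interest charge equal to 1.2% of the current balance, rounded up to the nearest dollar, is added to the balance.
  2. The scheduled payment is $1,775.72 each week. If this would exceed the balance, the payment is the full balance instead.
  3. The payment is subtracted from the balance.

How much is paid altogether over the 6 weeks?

$10,131.63

Week 1: opening $9,732.63; interest $117.00 → $9,849.63; payment $1,775.72; balance $8,073.91
Week 2: opening $8,073.91; interest $97.00 → $8,170.91; payment $1,775.72; balance $6,395.19
Week 3: opening $6,395.19; interest $77.00 → $6,472.19; payment $1,775.72; balance $4,696.47
Week 4: opening $4,696.47; interest $57.00 → $4,753.47; payment $1,775.72; balance $2,977.75
Week 5: opening $2,977.75; interest $36.00 → $3,013.75; payment $1,775.72; balance $1,238.03
Week 6: opening $1,238.03; interest $15.00 → $1,253.03; payment $1,253.03; balance $0.00
Total paid: $10,131.63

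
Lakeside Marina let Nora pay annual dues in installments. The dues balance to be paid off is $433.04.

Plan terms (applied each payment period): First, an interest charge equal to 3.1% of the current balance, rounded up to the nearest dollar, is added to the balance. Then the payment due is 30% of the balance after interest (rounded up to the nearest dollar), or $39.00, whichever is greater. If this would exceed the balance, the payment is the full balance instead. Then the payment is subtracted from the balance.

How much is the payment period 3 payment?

$70.00

Payment period 1: opening $433.04; interest $14.00 → $447.04; payment $135.00; balance $312.04
Payment period 2: opening $312.04; interest $10.00 → $322.04; payment $97.00; balance $225.04
Payment period 3: opening $225.04; interest $7.00 → $232.04; payment $70.00; balance $162.04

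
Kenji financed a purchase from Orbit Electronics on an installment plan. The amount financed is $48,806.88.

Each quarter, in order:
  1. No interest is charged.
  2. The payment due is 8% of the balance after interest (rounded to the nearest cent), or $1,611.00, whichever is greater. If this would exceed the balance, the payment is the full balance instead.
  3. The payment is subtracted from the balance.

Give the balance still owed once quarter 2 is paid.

$41,310.14

# | Opening | Payment | End bal
1 | $48,806.88 | $3,904.55 | $44,902.33
2 | $44,902.33 | $3,592.19 | $41,310.14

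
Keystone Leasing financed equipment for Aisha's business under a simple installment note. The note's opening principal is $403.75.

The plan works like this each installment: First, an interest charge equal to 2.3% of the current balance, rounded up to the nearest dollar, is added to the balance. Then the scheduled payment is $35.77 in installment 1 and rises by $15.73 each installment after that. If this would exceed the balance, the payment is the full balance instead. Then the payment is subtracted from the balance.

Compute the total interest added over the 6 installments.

Installment 1: opening $403.75; interest $10.00 → $413.75; payment $35.77; balance $377.98
Installment 2: opening $377.98; interest $9.00 → $386.98; payment $51.50; balance $335.48
Installment 3: opening $335.48; interest $8.00 → $343.48; payment $67.23; balance $276.25
Installment 4: opening $276.25; interest $7.00 → $283.25; payment $82.96; balance $200.29
Installment 5: opening $200.29; interest $5.00 → $205.29; payment $98.69; balance $106.60
Installment 6: opening $106.60; interest $3.00 → $109.60; payment $109.60; balance $0.00
Total interest: $10.00 + $9.00 + $8.00 + $7.00 + $5.00 + $3.00 = $42.00

$42.00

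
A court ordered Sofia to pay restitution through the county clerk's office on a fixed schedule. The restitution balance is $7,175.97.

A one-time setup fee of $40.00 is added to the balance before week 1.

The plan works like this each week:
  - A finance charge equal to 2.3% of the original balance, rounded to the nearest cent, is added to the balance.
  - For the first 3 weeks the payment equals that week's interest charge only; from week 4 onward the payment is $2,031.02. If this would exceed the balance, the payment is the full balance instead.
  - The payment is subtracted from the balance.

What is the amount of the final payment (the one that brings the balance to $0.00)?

$1,783.11

Week 1: $7,215.97 +$165.05 interest = $7,381.02; pay $165.05 → $7,215.97
Week 2: $7,215.97 +$165.05 interest = $7,381.02; pay $165.05 → $7,215.97
Week 3: $7,215.97 +$165.05 interest = $7,381.02; pay $165.05 → $7,215.97
Week 4: $7,215.97 +$165.05 interest = $7,381.02; pay $2,031.02 → $5,350.00
Week 5: $5,350.00 +$165.05 interest = $5,515.05; pay $2,031.02 → $3,484.03
Week 6: $3,484.03 +$165.05 interest = $3,649.08; pay $2,031.02 → $1,618.06
Week 7: $1,618.06 +$165.05 interest = $1,783.11; pay $1,783.11 → $0.00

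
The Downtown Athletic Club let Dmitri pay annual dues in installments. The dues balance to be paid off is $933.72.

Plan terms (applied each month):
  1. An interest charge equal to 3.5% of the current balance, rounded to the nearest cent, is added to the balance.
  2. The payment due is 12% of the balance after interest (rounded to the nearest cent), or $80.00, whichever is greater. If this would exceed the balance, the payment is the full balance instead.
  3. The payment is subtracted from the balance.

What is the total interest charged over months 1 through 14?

Month 1: $933.72 +$32.68 interest = $966.40; pay $115.97 → $850.43
Month 2: $850.43 +$29.77 interest = $880.20; pay $105.62 → $774.58
Month 3: $774.58 +$27.11 interest = $801.69; pay $96.20 → $705.49
Month 4: $705.49 +$24.69 interest = $730.18; pay $87.62 → $642.56
Month 5: $642.56 +$22.49 interest = $665.05; pay $80.00 → $585.05
Month 6: $585.05 +$20.48 interest = $605.53; pay $80.00 → $525.53
Month 7: $525.53 +$18.39 interest = $543.92; pay $80.00 → $463.92
Month 8: $463.92 +$16.24 interest = $480.16; pay $80.00 → $400.16
Month 9: $400.16 +$14.01 interest = $414.17; pay $80.00 → $334.17
Month 10: $334.17 +$11.70 interest = $345.87; pay $80.00 → $265.87
Month 11: $265.87 +$9.31 interest = $275.18; pay $80.00 → $195.18
Month 12: $195.18 +$6.83 interest = $202.01; pay $80.00 → $122.01
Month 13: $122.01 +$4.27 interest = $126.28; pay $80.00 → $46.28
Month 14: $46.28 +$1.62 interest = $47.90; pay $47.90 → $0.00
Total interest: $32.68 + $29.77 + $27.11 + $24.69 + $22.49 + $20.48 + $18.39 + $16.24 + $14.01 + $11.70 + $9.31 + $6.83 + $4.27 + $1.62 = $239.59

$239.59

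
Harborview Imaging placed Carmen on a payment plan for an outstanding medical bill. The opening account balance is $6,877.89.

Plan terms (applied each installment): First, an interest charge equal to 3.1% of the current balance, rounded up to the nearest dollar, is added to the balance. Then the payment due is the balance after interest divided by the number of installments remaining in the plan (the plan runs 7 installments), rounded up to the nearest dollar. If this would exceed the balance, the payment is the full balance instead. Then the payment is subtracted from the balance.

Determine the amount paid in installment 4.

$1,111.00

Installment 1: opening $6,877.89; interest $214.00 → $7,091.89; payment $1,014.00; balance $6,077.89
Installment 2: opening $6,077.89; interest $189.00 → $6,266.89; payment $1,045.00; balance $5,221.89
Installment 3: opening $5,221.89; interest $162.00 → $5,383.89; payment $1,077.00; balance $4,306.89
Installment 4: opening $4,306.89; interest $134.00 → $4,440.89; payment $1,111.00; balance $3,329.89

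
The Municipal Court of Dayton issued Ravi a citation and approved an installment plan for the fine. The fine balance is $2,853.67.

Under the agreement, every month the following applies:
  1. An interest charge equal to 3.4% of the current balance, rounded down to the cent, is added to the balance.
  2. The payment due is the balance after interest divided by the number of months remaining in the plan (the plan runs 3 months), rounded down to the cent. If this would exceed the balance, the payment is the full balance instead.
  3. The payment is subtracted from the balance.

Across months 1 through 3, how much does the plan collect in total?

Month 1: opening $2,853.67; interest $97.02 → $2,950.69; payment $983.56; balance $1,967.13
Month 2: opening $1,967.13; interest $66.88 → $2,034.01; payment $1,017.00; balance $1,017.01
Month 3: opening $1,017.01; interest $34.57 → $1,051.58; payment $1,051.58; balance $0.00
Total paid: $3,052.14

$3,052.14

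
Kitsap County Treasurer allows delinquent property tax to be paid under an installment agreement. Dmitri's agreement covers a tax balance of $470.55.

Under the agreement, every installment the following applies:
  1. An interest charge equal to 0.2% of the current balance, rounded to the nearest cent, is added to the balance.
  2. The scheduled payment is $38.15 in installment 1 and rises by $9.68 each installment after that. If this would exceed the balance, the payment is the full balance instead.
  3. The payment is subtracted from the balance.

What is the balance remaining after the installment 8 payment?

$0.00

Installment 1: $470.55 +$0.94 interest = $471.49; pay $38.15 → $433.34
Installment 2: $433.34 +$0.87 interest = $434.21; pay $47.83 → $386.38
Installment 3: $386.38 +$0.77 interest = $387.15; pay $57.51 → $329.64
Installment 4: $329.64 +$0.66 interest = $330.30; pay $67.19 → $263.11
Installment 5: $263.11 +$0.53 interest = $263.64; pay $76.87 → $186.77
Installment 6: $186.77 +$0.37 interest = $187.14; pay $86.55 → $100.59
Installment 7: $100.59 +$0.20 interest = $100.79; pay $96.23 → $4.56
Installment 8: $4.56 +$0.01 interest = $4.57; pay $4.57 → $0.00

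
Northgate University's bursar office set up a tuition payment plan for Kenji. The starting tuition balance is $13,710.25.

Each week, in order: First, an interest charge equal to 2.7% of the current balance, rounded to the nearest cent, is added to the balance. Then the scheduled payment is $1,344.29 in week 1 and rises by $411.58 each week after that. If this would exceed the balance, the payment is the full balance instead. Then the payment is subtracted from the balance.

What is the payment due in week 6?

Week 1: $13,710.25 +$370.18 interest = $14,080.43; pay $1,344.29 → $12,736.14
Week 2: $12,736.14 +$343.88 interest = $13,080.02; pay $1,755.87 → $11,324.15
Week 3: $11,324.15 +$305.75 interest = $11,629.90; pay $2,167.45 → $9,462.45
Week 4: $9,462.45 +$255.49 interest = $9,717.94; pay $2,579.03 → $7,138.91
Week 5: $7,138.91 +$192.75 interest = $7,331.66; pay $2,990.61 → $4,341.05
Week 6: $4,341.05 +$117.21 interest = $4,458.26; pay $3,402.19 → $1,056.07

$3,402.19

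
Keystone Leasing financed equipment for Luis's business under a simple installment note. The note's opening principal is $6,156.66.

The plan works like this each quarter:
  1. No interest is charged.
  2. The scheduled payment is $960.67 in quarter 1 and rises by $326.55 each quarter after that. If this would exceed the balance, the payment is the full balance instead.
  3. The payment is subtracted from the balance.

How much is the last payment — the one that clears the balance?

$354.68

Quarter 1: $6,156.66 − $960.67 → $5,195.99
Quarter 2: $5,195.99 − $1,287.22 → $3,908.77
Quarter 3: $3,908.77 − $1,613.77 → $2,295.00
Quarter 4: $2,295.00 − $1,940.32 → $354.68
Quarter 5: $354.68 − $354.68 → $0.00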